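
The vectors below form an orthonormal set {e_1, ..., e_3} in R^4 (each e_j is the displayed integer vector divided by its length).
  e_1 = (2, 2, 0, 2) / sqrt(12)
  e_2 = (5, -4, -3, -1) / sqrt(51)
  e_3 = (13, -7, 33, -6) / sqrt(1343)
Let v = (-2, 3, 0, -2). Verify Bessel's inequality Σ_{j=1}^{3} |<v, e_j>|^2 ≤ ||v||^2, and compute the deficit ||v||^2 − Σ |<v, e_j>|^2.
Σ |<v, e_j>|^2 = 718/79; ||v||^2 = 17; deficit = 625/79

Write each e_j = u_j / sqrt(<u_j, u_j>) where u_j is the displayed integer vector. Then <v, e_j> = <v, u_j> / sqrt(<u_j, u_j>), so |<v, e_j>|^2 = <v, u_j>^2 / <u_j, u_j>.
Coefficients: <v, e_1> = -2/sqrt(12), <v, e_2> = -20/sqrt(51), <v, e_3> = -35/sqrt(1343).
Square and sum: Σ |<v, e_j>|^2 = 718/79.
Compute ||v||^2 = v·v = 17.
Deficit = 17 − 718/79 = 625/79 ≥ 0, confirming Bessel's inequality. (The deficit equals ||v − Σ <v,e_j> e_j||^2, the squared distance from v to span{e_j}.)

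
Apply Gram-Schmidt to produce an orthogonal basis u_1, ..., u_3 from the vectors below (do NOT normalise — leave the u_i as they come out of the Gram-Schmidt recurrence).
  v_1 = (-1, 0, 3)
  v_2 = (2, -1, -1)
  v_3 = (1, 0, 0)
Orthogonal basis:
  u_1 = (-1, 0, 3)
  u_2 = (3/2, -1, 1/2)
  u_3 = (9/35, 3/7, 3/35)

Apply the Gram-Schmidt recurrence
  u_1 = v_1
  u_i = v_i − Σ_{j<i} ((v_i · u_j) / (u_j · u_j)) · u_j.

Step by step this gives:
  u_1 = (-1, 0, 3)
  u_2 = (3/2, -1, 1/2)
  u_3 = (9/35, 3/7, 3/35)

Orthogonality check:
  u_2 · u_1 = 0 (should be 0)
  u_3 · u_1 = 0 (should be 0)
  u_3 · u_2 = 0 (should be 0)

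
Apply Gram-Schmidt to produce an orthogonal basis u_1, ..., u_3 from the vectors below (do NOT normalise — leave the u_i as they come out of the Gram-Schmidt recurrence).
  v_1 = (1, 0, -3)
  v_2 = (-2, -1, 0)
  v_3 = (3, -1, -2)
Orthogonal basis:
  u_1 = (1, 0, -3)
  u_2 = (-9/5, -1, -3/5)
  u_3 = (39/46, -39/23, 13/46)

Apply the Gram-Schmidt recurrence
  u_1 = v_1
  u_i = v_i − Σ_{j<i} ((v_i · u_j) / (u_j · u_j)) · u_j.

Step by step this gives:
  u_1 = (1, 0, -3)
  u_2 = (-9/5, -1, -3/5)
  u_3 = (39/46, -39/23, 13/46)

Orthogonality check:
  u_2 · u_1 = 0 (should be 0)
  u_3 · u_1 = 0 (should be 0)
  u_3 · u_2 = 0 (should be 0)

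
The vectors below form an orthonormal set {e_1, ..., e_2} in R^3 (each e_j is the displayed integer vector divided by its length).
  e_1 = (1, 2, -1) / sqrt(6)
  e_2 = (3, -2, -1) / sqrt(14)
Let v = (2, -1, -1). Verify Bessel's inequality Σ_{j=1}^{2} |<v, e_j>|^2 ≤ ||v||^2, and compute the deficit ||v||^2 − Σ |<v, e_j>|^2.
Σ |<v, e_j>|^2 = 125/21; ||v||^2 = 6; deficit = 1/21

Write each e_j = u_j / sqrt(<u_j, u_j>) where u_j is the displayed integer vector. Then <v, e_j> = <v, u_j> / sqrt(<u_j, u_j>), so |<v, e_j>|^2 = <v, u_j>^2 / <u_j, u_j>.
Coefficients: <v, e_1> = 1/sqrt(6), <v, e_2> = 9/sqrt(14).
Square and sum: Σ |<v, e_j>|^2 = 125/21.
Compute ||v||^2 = v·v = 6.
Deficit = 6 − 125/21 = 1/21 ≥ 0, confirming Bessel's inequality. (The deficit equals ||v − Σ <v,e_j> e_j||^2, the squared distance from v to span{e_j}.)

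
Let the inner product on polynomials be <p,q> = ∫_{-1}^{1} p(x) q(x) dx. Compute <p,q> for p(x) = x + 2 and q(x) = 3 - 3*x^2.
<p,q> = 8

Expand the product: p(x)·q(x) = -3*x^3 - 6*x^2 + 3*x + 6.
∫_{-1}^{1} of each monomial x^k gives [2/(k+1) if k even, 0 if k odd]. Integrating term-by-term (or equivalently evaluating the antiderivative F(x) = -3*x^4/4 - 2*x^3 + 3*x^2/2 + 6*x at the endpoints):
  F(1) − F(−1) = 19/4 − (-13/4) = 8.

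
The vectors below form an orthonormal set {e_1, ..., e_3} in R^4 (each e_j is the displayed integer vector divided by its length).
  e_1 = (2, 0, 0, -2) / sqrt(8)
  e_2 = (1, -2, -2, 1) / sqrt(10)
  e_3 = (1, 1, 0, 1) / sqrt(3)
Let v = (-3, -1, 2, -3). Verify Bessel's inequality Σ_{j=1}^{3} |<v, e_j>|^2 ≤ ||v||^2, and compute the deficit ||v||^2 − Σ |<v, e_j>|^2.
Σ |<v, e_j>|^2 = 341/15; ||v||^2 = 23; deficit = 4/15

Write each e_j = u_j / sqrt(<u_j, u_j>) where u_j is the displayed integer vector. Then <v, e_j> = <v, u_j> / sqrt(<u_j, u_j>), so |<v, e_j>|^2 = <v, u_j>^2 / <u_j, u_j>.
Coefficients: <v, e_1> = 0/sqrt(8), <v, e_2> = -8/sqrt(10), <v, e_3> = -7/sqrt(3).
Square and sum: Σ |<v, e_j>|^2 = 341/15.
Compute ||v||^2 = v·v = 23.
Deficit = 23 − 341/15 = 4/15 ≥ 0, confirming Bessel's inequality. (The deficit equals ||v − Σ <v,e_j> e_j||^2, the squared distance from v to span{e_j}.)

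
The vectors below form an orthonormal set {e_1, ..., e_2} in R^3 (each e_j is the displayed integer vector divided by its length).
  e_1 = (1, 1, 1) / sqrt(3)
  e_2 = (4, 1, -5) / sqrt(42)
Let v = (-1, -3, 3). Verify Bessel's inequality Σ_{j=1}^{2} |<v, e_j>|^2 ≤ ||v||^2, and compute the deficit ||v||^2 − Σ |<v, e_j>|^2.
Σ |<v, e_j>|^2 = 83/7; ||v||^2 = 19; deficit = 50/7

Write each e_j = u_j / sqrt(<u_j, u_j>) where u_j is the displayed integer vector. Then <v, e_j> = <v, u_j> / sqrt(<u_j, u_j>), so |<v, e_j>|^2 = <v, u_j>^2 / <u_j, u_j>.
Coefficients: <v, e_1> = -1/sqrt(3), <v, e_2> = -22/sqrt(42).
Square and sum: Σ |<v, e_j>|^2 = 83/7.
Compute ||v||^2 = v·v = 19.
Deficit = 19 − 83/7 = 50/7 ≥ 0, confirming Bessel's inequality. (The deficit equals ||v − Σ <v,e_j> e_j||^2, the squared distance from v to span{e_j}.)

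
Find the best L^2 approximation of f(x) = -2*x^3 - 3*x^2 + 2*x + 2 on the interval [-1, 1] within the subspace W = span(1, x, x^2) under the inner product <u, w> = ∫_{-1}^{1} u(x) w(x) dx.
g(x) = -3*x^2 + 4*x/5 + 2

The best approximation g ∈ W is the orthogonal projection of f onto W. Writing g = a_0 + a_1 x + a_2 x^2, the coefficients solve the normal equations G · a = b where
  G_{ij} = <φ_i, φ_j> and b_i = <f, φ_i>, with φ_0 = 1, φ_1 = x, φ_2 = x^2.
G =
  [2, 0, 2/3]
  [0, 2/3, 0]
  [2/3, 0, 2/5],
b = (2, 8/15, 2/15).
Solving gives a_0 = 2, a_1 = 4/5, a_2 = -3, so
  g(x) = -3*x^2 + 4*x/5 + 2.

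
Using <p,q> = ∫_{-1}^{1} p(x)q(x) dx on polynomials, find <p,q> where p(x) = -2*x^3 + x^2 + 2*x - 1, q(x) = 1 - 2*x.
<p,q> = -12/5

Expand the product: p(x)·q(x) = 4*x^4 - 4*x^3 - 3*x^2 + 4*x - 1.
∫_{-1}^{1} of each monomial x^k gives [2/(k+1) if k even, 0 if k odd]. Integrating term-by-term (or equivalently evaluating the antiderivative F(x) = 4*x^5/5 - x^4 - x^3 + 2*x^2 - x at the endpoints):
  F(1) − F(−1) = -1/5 − (11/5) = -12/5.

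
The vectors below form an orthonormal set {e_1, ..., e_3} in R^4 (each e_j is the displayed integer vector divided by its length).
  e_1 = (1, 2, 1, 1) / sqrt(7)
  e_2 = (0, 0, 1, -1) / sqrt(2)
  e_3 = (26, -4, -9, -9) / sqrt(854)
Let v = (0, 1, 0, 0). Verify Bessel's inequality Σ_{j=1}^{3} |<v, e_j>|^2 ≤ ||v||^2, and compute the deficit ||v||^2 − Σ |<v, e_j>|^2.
Σ |<v, e_j>|^2 = 36/61; ||v||^2 = 1; deficit = 25/61

Write each e_j = u_j / sqrt(<u_j, u_j>) where u_j is the displayed integer vector. Then <v, e_j> = <v, u_j> / sqrt(<u_j, u_j>), so |<v, e_j>|^2 = <v, u_j>^2 / <u_j, u_j>.
Coefficients: <v, e_1> = 2/sqrt(7), <v, e_2> = 0/sqrt(2), <v, e_3> = -4/sqrt(854).
Square and sum: Σ |<v, e_j>|^2 = 36/61.
Compute ||v||^2 = v·v = 1.
Deficit = 1 − 36/61 = 25/61 ≥ 0, confirming Bessel's inequality. (The deficit equals ||v − Σ <v,e_j> e_j||^2, the squared distance from v to span{e_j}.)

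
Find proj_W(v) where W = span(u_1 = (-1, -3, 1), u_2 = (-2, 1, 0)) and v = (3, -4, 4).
proj_W(v) = (139/54, -131/27, 55/54)

Set up U = [u_1 | ... | u_2] ∈ R^(3×2). The projector onto W = col(U) is P = U (U^T U)^(-1) U^T.
Compute U^T U =
  [11, -1]
  [-1, 5],
and U^T v = (13, -10).
Solve U^T U · c = U^T v for the coefficients: c = (55/54, -97/54). The projection is proj_W(v) = U c.
Check: (v - proj_W(v)) · u_1 = 0  (should be 0).
Check: (v - proj_W(v)) · u_2 = 0  (should be 0).
Result: proj_W(v) = (139/54, -131/27, 55/54).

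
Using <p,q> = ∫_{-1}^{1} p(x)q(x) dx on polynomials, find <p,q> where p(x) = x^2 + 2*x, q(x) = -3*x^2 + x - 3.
<p,q> = -28/15

Expand the product: p(x)·q(x) = -3*x^4 - 5*x^3 - x^2 - 6*x.
∫_{-1}^{1} of each monomial x^k gives [2/(k+1) if k even, 0 if k odd]. Integrating term-by-term (or equivalently evaluating the antiderivative F(x) = -3*x^5/5 - 5*x^4/4 - x^3/3 - 3*x^2 at the endpoints):
  F(1) − F(−1) = -311/60 − (-199/60) = -28/15.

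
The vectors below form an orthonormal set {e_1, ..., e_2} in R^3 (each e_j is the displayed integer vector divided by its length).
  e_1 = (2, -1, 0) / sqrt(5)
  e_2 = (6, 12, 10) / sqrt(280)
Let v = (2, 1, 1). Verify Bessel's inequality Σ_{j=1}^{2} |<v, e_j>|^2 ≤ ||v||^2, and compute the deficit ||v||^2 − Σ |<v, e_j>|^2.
Σ |<v, e_j>|^2 = 83/14; ||v||^2 = 6; deficit = 1/14

Write each e_j = u_j / sqrt(<u_j, u_j>) where u_j is the displayed integer vector. Then <v, e_j> = <v, u_j> / sqrt(<u_j, u_j>), so |<v, e_j>|^2 = <v, u_j>^2 / <u_j, u_j>.
Coefficients: <v, e_1> = 3/sqrt(5), <v, e_2> = 34/sqrt(280).
Square and sum: Σ |<v, e_j>|^2 = 83/14.
Compute ||v||^2 = v·v = 6.
Deficit = 6 − 83/14 = 1/14 ≥ 0, confirming Bessel's inequality. (The deficit equals ||v − Σ <v,e_j> e_j||^2, the squared distance from v to span{e_j}.)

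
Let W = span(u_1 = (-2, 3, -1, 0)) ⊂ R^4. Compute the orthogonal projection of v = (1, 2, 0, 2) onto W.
proj_W(v) = (-4/7, 6/7, -2/7, 0)

Set up U = [u_1 | ... | u_1] ∈ R^(4×1). The projector onto W = col(U) is P = U (U^T U)^(-1) U^T.
Compute U^T U =
  [14],
and U^T v = (4).
Solve U^T U · c = U^T v for the coefficients: c = (2/7). The projection is proj_W(v) = U c.
Check: (v - proj_W(v)) · u_1 = 0  (should be 0).
Result: proj_W(v) = (-4/7, 6/7, -2/7, 0).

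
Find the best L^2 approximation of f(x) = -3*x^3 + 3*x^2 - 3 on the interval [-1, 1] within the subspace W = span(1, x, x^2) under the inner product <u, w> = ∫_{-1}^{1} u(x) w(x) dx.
g(x) = 3*x^2 - 9*x/5 - 3

The best approximation g ∈ W is the orthogonal projection of f onto W. Writing g = a_0 + a_1 x + a_2 x^2, the coefficients solve the normal equations G · a = b where
  G_{ij} = <φ_i, φ_j> and b_i = <f, φ_i>, with φ_0 = 1, φ_1 = x, φ_2 = x^2.
G =
  [2, 0, 2/3]
  [0, 2/3, 0]
  [2/3, 0, 2/5],
b = (-4, -6/5, -4/5).
Solving gives a_0 = -3, a_1 = -9/5, a_2 = 3, so
  g(x) = 3*x^2 - 9*x/5 - 3.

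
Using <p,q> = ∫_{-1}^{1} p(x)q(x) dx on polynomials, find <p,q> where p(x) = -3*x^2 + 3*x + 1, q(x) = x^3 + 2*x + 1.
<p,q> = 26/5

Expand the product: p(x)·q(x) = -3*x^5 + 3*x^4 - 5*x^3 + 3*x^2 + 5*x + 1.
∫_{-1}^{1} of each monomial x^k gives [2/(k+1) if k even, 0 if k odd]. Integrating term-by-term (or equivalently evaluating the antiderivative F(x) = -x^6/2 + 3*x^5/5 - 5*x^4/4 + x^3 + 5*x^2/2 + x at the endpoints):
  F(1) − F(−1) = 67/20 − (-37/20) = 26/5.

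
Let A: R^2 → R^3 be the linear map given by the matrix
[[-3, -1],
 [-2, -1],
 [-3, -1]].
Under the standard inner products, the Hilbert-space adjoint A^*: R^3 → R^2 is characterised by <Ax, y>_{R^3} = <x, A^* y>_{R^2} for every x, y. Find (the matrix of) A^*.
A^* = A^T =
[[-3, -2, -3],
 [-1, -1, -1]]

For real matrices with standard dot products, the defining identity <Ax, y> = <x, A^* y> gives (Ax)^T y = x^T (A^*) y, i.e. x^T A^T y = x^T (A^*) y. Since this holds for all x, y, we must have A^* = A^T. Therefore
A^* =
[[-3, -2, -3],
 [-1, -1, -1]].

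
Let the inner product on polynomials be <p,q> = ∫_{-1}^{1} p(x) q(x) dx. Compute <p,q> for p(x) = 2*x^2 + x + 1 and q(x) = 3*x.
<p,q> = 2

Expand the product: p(x)·q(x) = 6*x^3 + 3*x^2 + 3*x.
∫_{-1}^{1} of each monomial x^k gives [2/(k+1) if k even, 0 if k odd]. Integrating term-by-term (or equivalently evaluating the antiderivative F(x) = 3*x^4/2 + x^3 + 3*x^2/2 at the endpoints):
  F(1) − F(−1) = 4 − (2) = 2.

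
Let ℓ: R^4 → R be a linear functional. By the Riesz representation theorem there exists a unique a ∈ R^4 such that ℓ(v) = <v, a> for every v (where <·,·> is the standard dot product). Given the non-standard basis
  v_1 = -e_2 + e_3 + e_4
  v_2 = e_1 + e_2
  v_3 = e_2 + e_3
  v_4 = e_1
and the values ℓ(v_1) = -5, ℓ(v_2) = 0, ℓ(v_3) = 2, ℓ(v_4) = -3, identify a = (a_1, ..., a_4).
a = (-3, 3, -1, -1)

Write a = (a_1, ..., a_4) in the standard basis. For each basis vector v_i, ℓ(v_i) = <v_i, a> is a linear equation in the a_j's. Collect the n equations into a matrix system V a = ℓ, where row i of V is v_i (expressed in the standard basis). Since V is invertible (lower-triangular with 1s on the diagonal, up to permutation), solve by back-substitution:
  V =
[[0, -1, 1, 1],
 [1, 1, 0, 0],
 [0, 1, 1, 0],
 [1, 0, 0, 0]]
  V a = (-5, 0, 2, -3)
Solving gives a = (-3, 3, -1, -1).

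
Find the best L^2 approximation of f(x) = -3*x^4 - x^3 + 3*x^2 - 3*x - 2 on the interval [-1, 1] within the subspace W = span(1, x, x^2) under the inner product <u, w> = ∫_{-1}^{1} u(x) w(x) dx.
g(x) = 3*x^2/7 - 18*x/5 - 61/35

The best approximation g ∈ W is the orthogonal projection of f onto W. Writing g = a_0 + a_1 x + a_2 x^2, the coefficients solve the normal equations G · a = b where
  G_{ij} = <φ_i, φ_j> and b_i = <f, φ_i>, with φ_0 = 1, φ_1 = x, φ_2 = x^2.
G =
  [2, 0, 2/3]
  [0, 2/3, 0]
  [2/3, 0, 2/5],
b = (-16/5, -12/5, -104/105).
Solving gives a_0 = -61/35, a_1 = -18/5, a_2 = 3/7, so
  g(x) = 3*x^2/7 - 18*x/5 - 61/35.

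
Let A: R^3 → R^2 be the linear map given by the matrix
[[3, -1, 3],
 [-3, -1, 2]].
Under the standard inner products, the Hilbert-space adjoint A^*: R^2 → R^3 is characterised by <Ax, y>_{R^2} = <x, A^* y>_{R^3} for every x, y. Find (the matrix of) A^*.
A^* = A^T =
[[3, -3],
 [-1, -1],
 [3, 2]]

For real matrices with standard dot products, the defining identity <Ax, y> = <x, A^* y> gives (Ax)^T y = x^T (A^*) y, i.e. x^T A^T y = x^T (A^*) y. Since this holds for all x, y, we must have A^* = A^T. Therefore
A^* =
[[3, -3],
 [-1, -1],
 [3, 2]].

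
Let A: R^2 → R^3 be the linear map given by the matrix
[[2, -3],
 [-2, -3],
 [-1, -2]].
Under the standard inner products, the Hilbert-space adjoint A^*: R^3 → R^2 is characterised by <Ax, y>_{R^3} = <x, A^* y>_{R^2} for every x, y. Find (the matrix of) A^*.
A^* = A^T =
[[2, -2, -1],
 [-3, -3, -2]]

For real matrices with standard dot products, the defining identity <Ax, y> = <x, A^* y> gives (Ax)^T y = x^T (A^*) y, i.e. x^T A^T y = x^T (A^*) y. Since this holds for all x, y, we must have A^* = A^T. Therefore
A^* =
[[2, -2, -1],
 [-3, -3, -2]].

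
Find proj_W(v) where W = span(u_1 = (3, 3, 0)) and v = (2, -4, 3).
proj_W(v) = (-1, -1, 0)

Set up U = [u_1 | ... | u_1] ∈ R^(3×1). The projector onto W = col(U) is P = U (U^T U)^(-1) U^T.
Compute U^T U =
  [18],
and U^T v = (-6).
Solve U^T U · c = U^T v for the coefficients: c = (-1/3). The projection is proj_W(v) = U c.
Check: (v - proj_W(v)) · u_1 = 0  (should be 0).
Result: proj_W(v) = (-1, -1, 0).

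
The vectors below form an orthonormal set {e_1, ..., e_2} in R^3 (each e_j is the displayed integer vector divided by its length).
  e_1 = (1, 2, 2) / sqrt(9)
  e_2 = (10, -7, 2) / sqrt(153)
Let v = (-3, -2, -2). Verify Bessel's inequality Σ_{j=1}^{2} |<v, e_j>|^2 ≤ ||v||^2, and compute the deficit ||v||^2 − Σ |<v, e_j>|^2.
Σ |<v, e_j>|^2 = 273/17; ||v||^2 = 17; deficit = 16/17

Write each e_j = u_j / sqrt(<u_j, u_j>) where u_j is the displayed integer vector. Then <v, e_j> = <v, u_j> / sqrt(<u_j, u_j>), so |<v, e_j>|^2 = <v, u_j>^2 / <u_j, u_j>.
Coefficients: <v, e_1> = -11/sqrt(9), <v, e_2> = -20/sqrt(153).
Square and sum: Σ |<v, e_j>|^2 = 273/17.
Compute ||v||^2 = v·v = 17.
Deficit = 17 − 273/17 = 16/17 ≥ 0, confirming Bessel's inequality. (The deficit equals ||v − Σ <v,e_j> e_j||^2, the squared distance from v to span{e_j}.)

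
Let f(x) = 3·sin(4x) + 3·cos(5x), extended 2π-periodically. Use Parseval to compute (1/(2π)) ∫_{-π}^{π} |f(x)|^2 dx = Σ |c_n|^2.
Σ |c_n|^2 = 9

Expand |f|^2 and use orthogonality of {sin(nx), cos(mx)} on [-π, π]:
  ∫_{-π}^{π} sin(nx)^2 dx = π, ∫ cos(mx)^2 dx = π, and cross terms integrate to 0.
So ∫_{-π}^{π} f(x)^2 dx = 3^2 · π + 3^2 · π = (9 + 9)π.
Divide by 2π: (9 + 9)/2 = 9.
By Parseval, this equals Σ |c_n|^2.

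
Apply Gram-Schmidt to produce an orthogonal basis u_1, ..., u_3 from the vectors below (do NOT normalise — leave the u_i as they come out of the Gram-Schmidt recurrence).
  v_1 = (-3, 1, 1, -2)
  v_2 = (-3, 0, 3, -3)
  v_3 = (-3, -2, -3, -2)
Orthogonal basis:
  u_1 = (-3, 1, 1, -2)
  u_2 = (3/5, -6/5, 9/5, -3/5)
  u_3 = (-1, -10/3, -7/3, -4/3)

Apply the Gram-Schmidt recurrence
  u_1 = v_1
  u_i = v_i − Σ_{j<i} ((v_i · u_j) / (u_j · u_j)) · u_j.

Step by step this gives:
  u_1 = (-3, 1, 1, -2)
  u_2 = (3/5, -6/5, 9/5, -3/5)
  u_3 = (-1, -10/3, -7/3, -4/3)

Orthogonality check:
  u_2 · u_1 = 0 (should be 0)
  u_3 · u_1 = 0 (should be 0)
  u_3 · u_2 = 0 (should be 0)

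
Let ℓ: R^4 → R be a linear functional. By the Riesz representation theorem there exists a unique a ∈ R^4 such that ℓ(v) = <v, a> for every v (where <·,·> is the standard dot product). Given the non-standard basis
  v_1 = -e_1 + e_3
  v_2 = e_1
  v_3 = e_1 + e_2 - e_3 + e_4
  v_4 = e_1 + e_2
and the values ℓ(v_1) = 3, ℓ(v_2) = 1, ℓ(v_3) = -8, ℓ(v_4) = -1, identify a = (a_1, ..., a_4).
a = (1, -2, 4, -3)

Write a = (a_1, ..., a_4) in the standard basis. For each basis vector v_i, ℓ(v_i) = <v_i, a> is a linear equation in the a_j's. Collect the n equations into a matrix system V a = ℓ, where row i of V is v_i (expressed in the standard basis). Since V is invertible (lower-triangular with 1s on the diagonal, up to permutation), solve by back-substitution:
  V =
[[-1, 0, 1, 0],
 [1, 0, 0, 0],
 [1, 1, -1, 1],
 [1, 1, 0, 0]]
  V a = (3, 1, -8, -1)
Solving gives a = (1, -2, 4, -3).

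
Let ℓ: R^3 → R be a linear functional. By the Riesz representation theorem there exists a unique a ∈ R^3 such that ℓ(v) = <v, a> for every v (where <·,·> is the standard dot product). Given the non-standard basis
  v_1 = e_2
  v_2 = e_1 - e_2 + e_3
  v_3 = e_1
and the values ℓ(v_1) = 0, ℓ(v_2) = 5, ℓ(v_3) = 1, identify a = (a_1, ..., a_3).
a = (1, 0, 4)

Write a = (a_1, ..., a_3) in the standard basis. For each basis vector v_i, ℓ(v_i) = <v_i, a> is a linear equation in the a_j's. Collect the n equations into a matrix system V a = ℓ, where row i of V is v_i (expressed in the standard basis). Since V is invertible (lower-triangular with 1s on the diagonal, up to permutation), solve by back-substitution:
  V =
[[0, 1, 0],
 [1, -1, 1],
 [1, 0, 0]]
  V a = (0, 5, 1)
Solving gives a = (1, 0, 4).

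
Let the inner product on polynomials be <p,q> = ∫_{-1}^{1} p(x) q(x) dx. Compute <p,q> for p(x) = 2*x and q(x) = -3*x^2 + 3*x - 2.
<p,q> = 4

Expand the product: p(x)·q(x) = -6*x^3 + 6*x^2 - 4*x.
∫_{-1}^{1} of each monomial x^k gives [2/(k+1) if k even, 0 if k odd]. Integrating term-by-term (or equivalently evaluating the antiderivative F(x) = -3*x^4/2 + 2*x^3 - 2*x^2 at the endpoints):
  F(1) − F(−1) = -3/2 − (-11/2) = 4.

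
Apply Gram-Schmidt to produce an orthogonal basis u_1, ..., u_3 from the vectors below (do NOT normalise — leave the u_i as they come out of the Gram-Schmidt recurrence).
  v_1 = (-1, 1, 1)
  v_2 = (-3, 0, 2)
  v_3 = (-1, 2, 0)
Orthogonal basis:
  u_1 = (-1, 1, 1)
  u_2 = (-4/3, -5/3, 1/3)
  u_3 = (-4/7, 2/7, -6/7)

Apply the Gram-Schmidt recurrence
  u_1 = v_1
  u_i = v_i − Σ_{j<i} ((v_i · u_j) / (u_j · u_j)) · u_j.

Step by step this gives:
  u_1 = (-1, 1, 1)
  u_2 = (-4/3, -5/3, 1/3)
  u_3 = (-4/7, 2/7, -6/7)

Orthogonality check:
  u_2 · u_1 = 0 (should be 0)
  u_3 · u_1 = 0 (should be 0)
  u_3 · u_2 = 0 (should be 0)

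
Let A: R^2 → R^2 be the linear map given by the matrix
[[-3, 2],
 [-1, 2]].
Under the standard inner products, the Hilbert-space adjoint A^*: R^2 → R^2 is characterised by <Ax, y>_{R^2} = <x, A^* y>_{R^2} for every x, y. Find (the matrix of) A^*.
A^* = A^T =
[[-3, -1],
 [2, 2]]

For real matrices with standard dot products, the defining identity <Ax, y> = <x, A^* y> gives (Ax)^T y = x^T (A^*) y, i.e. x^T A^T y = x^T (A^*) y. Since this holds for all x, y, we must have A^* = A^T. Therefore
A^* =
[[-3, -1],
 [2, 2]].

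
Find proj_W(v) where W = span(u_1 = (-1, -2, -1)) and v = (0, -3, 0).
proj_W(v) = (-1, -2, -1)

Set up U = [u_1 | ... | u_1] ∈ R^(3×1). The projector onto W = col(U) is P = U (U^T U)^(-1) U^T.
Compute U^T U =
  [6],
and U^T v = (6).
Solve U^T U · c = U^T v for the coefficients: c = (1). The projection is proj_W(v) = U c.
Check: (v - proj_W(v)) · u_1 = 0  (should be 0).
Result: proj_W(v) = (-1, -2, -1).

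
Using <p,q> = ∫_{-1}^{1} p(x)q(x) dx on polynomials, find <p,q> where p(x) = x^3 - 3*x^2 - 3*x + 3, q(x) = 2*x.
<p,q> = -16/5

Expand the product: p(x)·q(x) = 2*x^4 - 6*x^3 - 6*x^2 + 6*x.
∫_{-1}^{1} of each monomial x^k gives [2/(k+1) if k even, 0 if k odd]. Integrating term-by-term (or equivalently evaluating the antiderivative F(x) = 2*x^5/5 - 3*x^4/2 - 2*x^3 + 3*x^2 at the endpoints):
  F(1) − F(−1) = -1/10 − (31/10) = -16/5.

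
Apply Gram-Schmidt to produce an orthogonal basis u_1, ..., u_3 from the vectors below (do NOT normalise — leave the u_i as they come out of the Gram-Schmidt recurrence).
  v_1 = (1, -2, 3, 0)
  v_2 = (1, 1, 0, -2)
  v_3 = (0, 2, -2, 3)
Orthogonal basis:
  u_1 = (1, -2, 3, 0)
  u_2 = (15/14, 6/7, 3/14, -2)
  u_3 = (130/83, 104/83, 26/83, 117/83)

Apply the Gram-Schmidt recurrence
  u_1 = v_1
  u_i = v_i − Σ_{j<i} ((v_i · u_j) / (u_j · u_j)) · u_j.

Step by step this gives:
  u_1 = (1, -2, 3, 0)
  u_2 = (15/14, 6/7, 3/14, -2)
  u_3 = (130/83, 104/83, 26/83, 117/83)

Orthogonality check:
  u_2 · u_1 = 0 (should be 0)
  u_3 · u_1 = 0 (should be 0)
  u_3 · u_2 = 0 (should be 0)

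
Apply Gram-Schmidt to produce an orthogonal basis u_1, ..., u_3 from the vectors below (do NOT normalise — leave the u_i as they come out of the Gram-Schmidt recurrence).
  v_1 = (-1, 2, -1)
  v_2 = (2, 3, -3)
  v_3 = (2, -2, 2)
Orthogonal basis:
  u_1 = (-1, 2, -1)
  u_2 = (19/6, 2/3, -11/6)
  u_3 = (30/83, 50/83, 70/83)

Apply the Gram-Schmidt recurrence
  u_1 = v_1
  u_i = v_i − Σ_{j<i} ((v_i · u_j) / (u_j · u_j)) · u_j.

Step by step this gives:
  u_1 = (-1, 2, -1)
  u_2 = (19/6, 2/3, -11/6)
  u_3 = (30/83, 50/83, 70/83)

Orthogonality check:
  u_2 · u_1 = 0 (should be 0)
  u_3 · u_1 = 0 (should be 0)
  u_3 · u_2 = 0 (should be 0)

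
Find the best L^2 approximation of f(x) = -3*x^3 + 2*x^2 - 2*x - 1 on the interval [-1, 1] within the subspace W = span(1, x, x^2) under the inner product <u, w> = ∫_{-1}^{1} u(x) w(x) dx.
g(x) = 2*x^2 - 19*x/5 - 1

The best approximation g ∈ W is the orthogonal projection of f onto W. Writing g = a_0 + a_1 x + a_2 x^2, the coefficients solve the normal equations G · a = b where
  G_{ij} = <φ_i, φ_j> and b_i = <f, φ_i>, with φ_0 = 1, φ_1 = x, φ_2 = x^2.
G =
  [2, 0, 2/3]
  [0, 2/3, 0]
  [2/3, 0, 2/5],
b = (-2/3, -38/15, 2/15).
Solving gives a_0 = -1, a_1 = -19/5, a_2 = 2, so
  g(x) = 2*x^2 - 19*x/5 - 1.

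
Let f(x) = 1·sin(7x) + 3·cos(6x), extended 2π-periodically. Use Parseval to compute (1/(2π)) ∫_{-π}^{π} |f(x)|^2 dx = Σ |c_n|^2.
Σ |c_n|^2 = 5

Expand |f|^2 and use orthogonality of {sin(nx), cos(mx)} on [-π, π]:
  ∫_{-π}^{π} sin(nx)^2 dx = π, ∫ cos(mx)^2 dx = π, and cross terms integrate to 0.
So ∫_{-π}^{π} f(x)^2 dx = 1^2 · π + 3^2 · π = (1 + 9)π.
Divide by 2π: (1 + 9)/2 = 5.
By Parseval, this equals Σ |c_n|^2.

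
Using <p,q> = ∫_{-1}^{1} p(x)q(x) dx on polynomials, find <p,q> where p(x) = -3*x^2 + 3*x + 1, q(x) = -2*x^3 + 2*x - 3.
<p,q> = 8/5

Expand the product: p(x)·q(x) = 6*x^5 - 6*x^4 - 8*x^3 + 15*x^2 - 7*x - 3.
∫_{-1}^{1} of each monomial x^k gives [2/(k+1) if k even, 0 if k odd]. Integrating term-by-term (or equivalently evaluating the antiderivative F(x) = x^6 - 6*x^5/5 - 2*x^4 + 5*x^3 - 7*x^2/2 - 3*x at the endpoints):
  F(1) − F(−1) = -37/10 − (-53/10) = 8/5.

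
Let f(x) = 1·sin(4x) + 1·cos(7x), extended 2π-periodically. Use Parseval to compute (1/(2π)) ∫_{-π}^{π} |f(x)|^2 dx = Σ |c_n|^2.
Σ |c_n|^2 = 1

Expand |f|^2 and use orthogonality of {sin(nx), cos(mx)} on [-π, π]:
  ∫_{-π}^{π} sin(nx)^2 dx = π, ∫ cos(mx)^2 dx = π, and cross terms integrate to 0.
So ∫_{-π}^{π} f(x)^2 dx = 1^2 · π + 1^2 · π = (1 + 1)π.
Divide by 2π: (1 + 1)/2 = 1.
By Parseval, this equals Σ |c_n|^2.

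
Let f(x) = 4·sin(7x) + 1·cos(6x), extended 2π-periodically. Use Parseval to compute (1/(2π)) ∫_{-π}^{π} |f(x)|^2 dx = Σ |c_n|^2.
Σ |c_n|^2 = 17/2

Expand |f|^2 and use orthogonality of {sin(nx), cos(mx)} on [-π, π]:
  ∫_{-π}^{π} sin(nx)^2 dx = π, ∫ cos(mx)^2 dx = π, and cross terms integrate to 0.
So ∫_{-π}^{π} f(x)^2 dx = 4^2 · π + 1^2 · π = (16 + 1)π.
Divide by 2π: (16 + 1)/2 = 17/2.
By Parseval, this equals Σ |c_n|^2.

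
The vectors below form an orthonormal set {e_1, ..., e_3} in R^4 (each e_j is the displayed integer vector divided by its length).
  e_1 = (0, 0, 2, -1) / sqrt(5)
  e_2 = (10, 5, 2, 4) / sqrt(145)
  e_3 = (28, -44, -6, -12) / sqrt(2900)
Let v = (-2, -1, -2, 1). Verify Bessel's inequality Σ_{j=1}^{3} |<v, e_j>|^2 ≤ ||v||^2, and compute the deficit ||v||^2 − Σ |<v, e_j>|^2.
Σ |<v, e_j>|^2 = 234/25; ||v||^2 = 10; deficit = 16/25

Write each e_j = u_j / sqrt(<u_j, u_j>) where u_j is the displayed integer vector. Then <v, e_j> = <v, u_j> / sqrt(<u_j, u_j>), so |<v, e_j>|^2 = <v, u_j>^2 / <u_j, u_j>.
Coefficients: <v, e_1> = -5/sqrt(5), <v, e_2> = -25/sqrt(145), <v, e_3> = -12/sqrt(2900).
Square and sum: Σ |<v, e_j>|^2 = 234/25.
Compute ||v||^2 = v·v = 10.
Deficit = 10 − 234/25 = 16/25 ≥ 0, confirming Bessel's inequality. (The deficit equals ||v − Σ <v,e_j> e_j||^2, the squared distance from v to span{e_j}.)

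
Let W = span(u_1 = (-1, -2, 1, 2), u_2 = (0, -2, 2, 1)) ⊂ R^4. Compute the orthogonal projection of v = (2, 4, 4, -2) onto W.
proj_W(v) = (37/13, 14/13, 23/13, -44/13)

Set up U = [u_1 | ... | u_2] ∈ R^(4×2). The projector onto W = col(U) is P = U (U^T U)^(-1) U^T.
Compute U^T U =
  [10, 8]
  [8, 9],
and U^T v = (-10, -2).
Solve U^T U · c = U^T v for the coefficients: c = (-37/13, 30/13). The projection is proj_W(v) = U c.
Check: (v - proj_W(v)) · u_1 = 0  (should be 0).
Check: (v - proj_W(v)) · u_2 = 0  (should be 0).
Result: proj_W(v) = (37/13, 14/13, 23/13, -44/13).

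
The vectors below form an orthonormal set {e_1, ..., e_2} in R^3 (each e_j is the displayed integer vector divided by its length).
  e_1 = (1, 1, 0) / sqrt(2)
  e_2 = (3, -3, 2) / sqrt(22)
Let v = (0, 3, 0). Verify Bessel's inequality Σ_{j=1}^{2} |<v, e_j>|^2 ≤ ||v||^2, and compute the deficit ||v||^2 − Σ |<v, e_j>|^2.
Σ |<v, e_j>|^2 = 90/11; ||v||^2 = 9; deficit = 9/11

Write each e_j = u_j / sqrt(<u_j, u_j>) where u_j is the displayed integer vector. Then <v, e_j> = <v, u_j> / sqrt(<u_j, u_j>), so |<v, e_j>|^2 = <v, u_j>^2 / <u_j, u_j>.
Coefficients: <v, e_1> = 3/sqrt(2), <v, e_2> = -9/sqrt(22).
Square and sum: Σ |<v, e_j>|^2 = 90/11.
Compute ||v||^2 = v·v = 9.
Deficit = 9 − 90/11 = 9/11 ≥ 0, confirming Bessel's inequality. (The deficit equals ||v − Σ <v,e_j> e_j||^2, the squared distance from v to span{e_j}.)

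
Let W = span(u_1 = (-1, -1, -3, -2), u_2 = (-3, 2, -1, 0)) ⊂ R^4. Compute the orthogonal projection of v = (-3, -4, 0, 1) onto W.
proj_W(v) = (-51/194, -38/97, -193/194, -66/97)

Set up U = [u_1 | ... | u_2] ∈ R^(4×2). The projector onto W = col(U) is P = U (U^T U)^(-1) U^T.
Compute U^T U =
  [15, 4]
  [4, 14],
and U^T v = (5, 1).
Solve U^T U · c = U^T v for the coefficients: c = (33/97, -5/194). The projection is proj_W(v) = U c.
Check: (v - proj_W(v)) · u_1 = 0  (should be 0).
Check: (v - proj_W(v)) · u_2 = 0  (should be 0).
Result: proj_W(v) = (-51/194, -38/97, -193/194, -66/97).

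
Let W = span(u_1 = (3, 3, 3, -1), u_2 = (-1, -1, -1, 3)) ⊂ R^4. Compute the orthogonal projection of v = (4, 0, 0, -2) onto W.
proj_W(v) = (4/3, 4/3, 4/3, -2)

Set up U = [u_1 | ... | u_2] ∈ R^(4×2). The projector onto W = col(U) is P = U (U^T U)^(-1) U^T.
Compute U^T U =
  [28, -12]
  [-12, 12],
and U^T v = (14, -10).
Solve U^T U · c = U^T v for the coefficients: c = (1/4, -7/12). The projection is proj_W(v) = U c.
Check: (v - proj_W(v)) · u_1 = 0  (should be 0).
Check: (v - proj_W(v)) · u_2 = 0  (should be 0).
Result: proj_W(v) = (4/3, 4/3, 4/3, -2).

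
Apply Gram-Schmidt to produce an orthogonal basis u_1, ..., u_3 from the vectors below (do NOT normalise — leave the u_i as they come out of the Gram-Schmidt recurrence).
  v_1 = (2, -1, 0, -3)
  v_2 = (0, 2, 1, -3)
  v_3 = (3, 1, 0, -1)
Orthogonal basis:
  u_1 = (2, -1, 0, -3)
  u_2 = (-1, 5/2, 1, -3/2)
  u_3 = (41/21, 4/3, -2/21, 6/7)

Apply the Gram-Schmidt recurrence
  u_1 = v_1
  u_i = v_i − Σ_{j<i} ((v_i · u_j) / (u_j · u_j)) · u_j.

Step by step this gives:
  u_1 = (2, -1, 0, -3)
  u_2 = (-1, 5/2, 1, -3/2)
  u_3 = (41/21, 4/3, -2/21, 6/7)

Orthogonality check:
  u_2 · u_1 = 0 (should be 0)
  u_3 · u_1 = 0 (should be 0)
  u_3 · u_2 = 0 (should be 0)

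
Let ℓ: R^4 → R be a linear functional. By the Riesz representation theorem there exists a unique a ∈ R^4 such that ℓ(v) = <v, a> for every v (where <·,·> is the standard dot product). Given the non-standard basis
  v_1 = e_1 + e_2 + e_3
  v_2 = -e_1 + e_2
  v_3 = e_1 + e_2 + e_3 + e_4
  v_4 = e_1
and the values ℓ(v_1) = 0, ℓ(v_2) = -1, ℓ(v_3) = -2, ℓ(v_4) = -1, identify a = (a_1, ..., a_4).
a = (-1, -2, 3, -2)

Write a = (a_1, ..., a_4) in the standard basis. For each basis vector v_i, ℓ(v_i) = <v_i, a> is a linear equation in the a_j's. Collect the n equations into a matrix system V a = ℓ, where row i of V is v_i (expressed in the standard basis). Since V is invertible (lower-triangular with 1s on the diagonal, up to permutation), solve by back-substitution:
  V =
[[1, 1, 1, 0],
 [-1, 1, 0, 0],
 [1, 1, 1, 1],
 [1, 0, 0, 0]]
  V a = (0, -1, -2, -1)
Solving gives a = (-1, -2, 3, -2).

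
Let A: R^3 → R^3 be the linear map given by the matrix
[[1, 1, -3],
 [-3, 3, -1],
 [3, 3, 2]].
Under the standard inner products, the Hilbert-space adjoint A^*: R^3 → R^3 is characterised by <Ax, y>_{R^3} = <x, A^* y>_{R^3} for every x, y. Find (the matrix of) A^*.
A^* = A^T =
[[1, -3, 3],
 [1, 3, 3],
 [-3, -1, 2]]

For real matrices with standard dot products, the defining identity <Ax, y> = <x, A^* y> gives (Ax)^T y = x^T (A^*) y, i.e. x^T A^T y = x^T (A^*) y. Since this holds for all x, y, we must have A^* = A^T. Therefore
A^* =
[[1, -3, 3],
 [1, 3, 3],
 [-3, -1, 2]].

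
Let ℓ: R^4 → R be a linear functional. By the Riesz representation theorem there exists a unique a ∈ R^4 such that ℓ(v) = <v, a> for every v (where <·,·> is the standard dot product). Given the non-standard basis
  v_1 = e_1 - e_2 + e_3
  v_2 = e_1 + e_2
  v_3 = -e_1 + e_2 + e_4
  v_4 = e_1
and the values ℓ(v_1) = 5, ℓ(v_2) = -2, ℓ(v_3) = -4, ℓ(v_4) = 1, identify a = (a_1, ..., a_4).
a = (1, -3, 1, 0)

Write a = (a_1, ..., a_4) in the standard basis. For each basis vector v_i, ℓ(v_i) = <v_i, a> is a linear equation in the a_j's. Collect the n equations into a matrix system V a = ℓ, where row i of V is v_i (expressed in the standard basis). Since V is invertible (lower-triangular with 1s on the diagonal, up to permutation), solve by back-substitution:
  V =
[[1, -1, 1, 0],
 [1, 1, 0, 0],
 [-1, 1, 0, 1],
 [1, 0, 0, 0]]
  V a = (5, -2, -4, 1)
Solving gives a = (1, -3, 1, 0).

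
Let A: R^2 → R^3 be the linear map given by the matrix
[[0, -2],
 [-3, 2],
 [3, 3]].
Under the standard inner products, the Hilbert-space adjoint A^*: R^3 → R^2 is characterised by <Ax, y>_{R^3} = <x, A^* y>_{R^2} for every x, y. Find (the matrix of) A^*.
A^* = A^T =
[[0, -3, 3],
 [-2, 2, 3]]

For real matrices with standard dot products, the defining identity <Ax, y> = <x, A^* y> gives (Ax)^T y = x^T (A^*) y, i.e. x^T A^T y = x^T (A^*) y. Since this holds for all x, y, we must have A^* = A^T. Therefore
A^* =
[[0, -3, 3],
 [-2, 2, 3]].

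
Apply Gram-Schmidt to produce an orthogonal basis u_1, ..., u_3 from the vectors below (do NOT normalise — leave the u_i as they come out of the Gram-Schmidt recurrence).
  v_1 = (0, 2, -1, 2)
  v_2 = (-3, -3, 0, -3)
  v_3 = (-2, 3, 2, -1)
Orthogonal basis:
  u_1 = (0, 2, -1, 2)
  u_2 = (-3, -1/3, -4/3, -1/3)
  u_3 = (-14/11, 29/11, 28/11, -15/11)

Apply the Gram-Schmidt recurrence
  u_1 = v_1
  u_i = v_i − Σ_{j<i} ((v_i · u_j) / (u_j · u_j)) · u_j.

Step by step this gives:
  u_1 = (0, 2, -1, 2)
  u_2 = (-3, -1/3, -4/3, -1/3)
  u_3 = (-14/11, 29/11, 28/11, -15/11)

Orthogonality check:
  u_2 · u_1 = 0 (should be 0)
  u_3 · u_1 = 0 (should be 0)
  u_3 · u_2 = 0 (should be 0)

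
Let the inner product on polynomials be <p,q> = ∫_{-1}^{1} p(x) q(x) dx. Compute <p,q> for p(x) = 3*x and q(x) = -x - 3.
<p,q> = -2

Expand the product: p(x)·q(x) = -3*x^2 - 9*x.
∫_{-1}^{1} of each monomial x^k gives [2/(k+1) if k even, 0 if k odd]. Integrating term-by-term (or equivalently evaluating the antiderivative F(x) = -x^3 - 9*x^2/2 at the endpoints):
  F(1) − F(−1) = -11/2 − (-7/2) = -2.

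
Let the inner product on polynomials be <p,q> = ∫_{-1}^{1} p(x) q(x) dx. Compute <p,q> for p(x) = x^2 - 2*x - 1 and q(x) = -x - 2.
<p,q> = 4

Expand the product: p(x)·q(x) = -x^3 + 5*x + 2.
∫_{-1}^{1} of each monomial x^k gives [2/(k+1) if k even, 0 if k odd]. Integrating term-by-term (or equivalently evaluating the antiderivative F(x) = -x^4/4 + 5*x^2/2 + 2*x at the endpoints):
  F(1) − F(−1) = 17/4 − (1/4) = 4.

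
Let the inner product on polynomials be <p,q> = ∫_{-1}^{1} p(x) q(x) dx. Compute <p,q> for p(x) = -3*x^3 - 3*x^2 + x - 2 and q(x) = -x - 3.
<p,q> = 278/15

Expand the product: p(x)·q(x) = 3*x^4 + 12*x^3 + 8*x^2 - x + 6.
∫_{-1}^{1} of each monomial x^k gives [2/(k+1) if k even, 0 if k odd]. Integrating term-by-term (or equivalently evaluating the antiderivative F(x) = 3*x^5/5 + 3*x^4 + 8*x^3/3 - x^2/2 + 6*x at the endpoints):
  F(1) − F(−1) = 353/30 − (-203/30) = 278/15.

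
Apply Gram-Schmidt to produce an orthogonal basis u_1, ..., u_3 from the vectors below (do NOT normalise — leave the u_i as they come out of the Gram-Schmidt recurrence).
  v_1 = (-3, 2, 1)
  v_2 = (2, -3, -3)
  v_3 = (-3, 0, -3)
Orthogonal basis:
  u_1 = (-3, 2, 1)
  u_2 = (-17/14, -6/7, -27/14)
  u_3 = (18/83, 42/83, -30/83)

Apply the Gram-Schmidt recurrence
  u_1 = v_1
  u_i = v_i − Σ_{j<i} ((v_i · u_j) / (u_j · u_j)) · u_j.

Step by step this gives:
  u_1 = (-3, 2, 1)
  u_2 = (-17/14, -6/7, -27/14)
  u_3 = (18/83, 42/83, -30/83)

Orthogonality check:
  u_2 · u_1 = 0 (should be 0)
  u_3 · u_1 = 0 (should be 0)
  u_3 · u_2 = 0 (should be 0)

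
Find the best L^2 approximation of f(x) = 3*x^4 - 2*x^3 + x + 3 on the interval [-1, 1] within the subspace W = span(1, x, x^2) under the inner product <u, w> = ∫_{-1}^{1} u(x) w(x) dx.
g(x) = 18*x^2/7 - x/5 + 96/35

The best approximation g ∈ W is the orthogonal projection of f onto W. Writing g = a_0 + a_1 x + a_2 x^2, the coefficients solve the normal equations G · a = b where
  G_{ij} = <φ_i, φ_j> and b_i = <f, φ_i>, with φ_0 = 1, φ_1 = x, φ_2 = x^2.
G =
  [2, 0, 2/3]
  [0, 2/3, 0]
  [2/3, 0, 2/5],
b = (36/5, -2/15, 20/7).
Solving gives a_0 = 96/35, a_1 = -1/5, a_2 = 18/7, so
  g(x) = 18*x^2/7 - x/5 + 96/35.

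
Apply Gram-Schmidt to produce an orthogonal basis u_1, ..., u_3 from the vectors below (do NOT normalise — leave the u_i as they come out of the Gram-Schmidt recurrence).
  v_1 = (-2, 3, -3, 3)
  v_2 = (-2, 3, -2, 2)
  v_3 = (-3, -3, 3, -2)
Orthogonal basis:
  u_1 = (-2, 3, -3, 3)
  u_2 = (-12/31, 18/31, 13/31, -13/31)
  u_3 = (-45/13, -30/13, 1/2, 1/2)

Apply the Gram-Schmidt recurrence
  u_1 = v_1
  u_i = v_i − Σ_{j<i} ((v_i · u_j) / (u_j · u_j)) · u_j.

Step by step this gives:
  u_1 = (-2, 3, -3, 3)
  u_2 = (-12/31, 18/31, 13/31, -13/31)
  u_3 = (-45/13, -30/13, 1/2, 1/2)

Orthogonality check:
  u_2 · u_1 = 0 (should be 0)
  u_3 · u_1 = 0 (should be 0)
  u_3 · u_2 = 0 (should be 0)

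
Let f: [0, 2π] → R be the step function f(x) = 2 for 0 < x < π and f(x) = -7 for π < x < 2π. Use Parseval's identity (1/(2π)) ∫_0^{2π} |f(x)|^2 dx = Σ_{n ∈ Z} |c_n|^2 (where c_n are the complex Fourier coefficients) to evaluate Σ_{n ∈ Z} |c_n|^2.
Σ |c_n|^2 = 53/2

Parseval equates the L^2 energy of f (normalised by 1/(2π)) with the ℓ^2 sum of its Fourier coefficients: (1/(2π)) ∫_0^{2π} |f|^2 = Σ |c_n|^2.
Compute the left side: (1/(2π)) [∫_0^π 2^2 dx + ∫_π^{2π} (-7)^2 dx] = (1/(2π)) · (4π + 49π) = (4 + 49)/2 = 53/2.
So Σ_{n ∈ Z} |c_n|^2 = 53/2.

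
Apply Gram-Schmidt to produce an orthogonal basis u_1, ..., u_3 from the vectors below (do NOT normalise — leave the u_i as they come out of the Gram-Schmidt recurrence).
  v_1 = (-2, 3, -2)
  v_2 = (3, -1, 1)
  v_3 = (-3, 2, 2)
Orthogonal basis:
  u_1 = (-2, 3, -2)
  u_2 = (29/17, 16/17, -5/17)
  u_3 = (-25/66, 50/33, 175/66)

Apply the Gram-Schmidt recurrence
  u_1 = v_1
  u_i = v_i − Σ_{j<i} ((v_i · u_j) / (u_j · u_j)) · u_j.

Step by step this gives:
  u_1 = (-2, 3, -2)
  u_2 = (29/17, 16/17, -5/17)
  u_3 = (-25/66, 50/33, 175/66)

Orthogonality check:
  u_2 · u_1 = 0 (should be 0)
  u_3 · u_1 = 0 (should be 0)
  u_3 · u_2 = 0 (should be 0)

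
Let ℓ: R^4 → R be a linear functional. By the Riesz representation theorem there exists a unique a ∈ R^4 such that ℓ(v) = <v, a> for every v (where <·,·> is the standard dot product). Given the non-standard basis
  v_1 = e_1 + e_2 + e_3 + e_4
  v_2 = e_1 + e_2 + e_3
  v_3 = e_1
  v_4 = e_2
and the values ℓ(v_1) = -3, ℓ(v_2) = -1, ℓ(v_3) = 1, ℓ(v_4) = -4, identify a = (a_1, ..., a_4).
a = (1, -4, 2, -2)

Write a = (a_1, ..., a_4) in the standard basis. For each basis vector v_i, ℓ(v_i) = <v_i, a> is a linear equation in the a_j's. Collect the n equations into a matrix system V a = ℓ, where row i of V is v_i (expressed in the standard basis). Since V is invertible (lower-triangular with 1s on the diagonal, up to permutation), solve by back-substitution:
  V =
[[1, 1, 1, 1],
 [1, 1, 1, 0],
 [1, 0, 0, 0],
 [0, 1, 0, 0]]
  V a = (-3, -1, 1, -4)
Solving gives a = (1, -4, 2, -2).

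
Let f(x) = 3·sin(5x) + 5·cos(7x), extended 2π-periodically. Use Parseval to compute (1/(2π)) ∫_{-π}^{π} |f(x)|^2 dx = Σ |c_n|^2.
Σ |c_n|^2 = 17

Expand |f|^2 and use orthogonality of {sin(nx), cos(mx)} on [-π, π]:
  ∫_{-π}^{π} sin(nx)^2 dx = π, ∫ cos(mx)^2 dx = π, and cross terms integrate to 0.
So ∫_{-π}^{π} f(x)^2 dx = 3^2 · π + 5^2 · π = (9 + 25)π.
Divide by 2π: (9 + 25)/2 = 17.
By Parseval, this equals Σ |c_n|^2.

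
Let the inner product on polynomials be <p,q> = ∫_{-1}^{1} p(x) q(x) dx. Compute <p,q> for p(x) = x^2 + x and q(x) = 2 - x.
<p,q> = 2/3

Expand the product: p(x)·q(x) = -x^3 + x^2 + 2*x.
∫_{-1}^{1} of each monomial x^k gives [2/(k+1) if k even, 0 if k odd]. Integrating term-by-term (or equivalently evaluating the antiderivative F(x) = -x^4/4 + x^3/3 + x^2 at the endpoints):
  F(1) − F(−1) = 13/12 − (5/12) = 2/3.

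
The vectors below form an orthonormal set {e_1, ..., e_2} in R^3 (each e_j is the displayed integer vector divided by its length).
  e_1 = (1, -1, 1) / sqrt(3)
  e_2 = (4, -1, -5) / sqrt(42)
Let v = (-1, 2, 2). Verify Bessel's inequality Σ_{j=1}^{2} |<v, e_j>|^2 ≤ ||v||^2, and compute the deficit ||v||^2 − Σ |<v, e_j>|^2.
Σ |<v, e_j>|^2 = 45/7; ||v||^2 = 9; deficit = 18/7

Write each e_j = u_j / sqrt(<u_j, u_j>) where u_j is the displayed integer vector. Then <v, e_j> = <v, u_j> / sqrt(<u_j, u_j>), so |<v, e_j>|^2 = <v, u_j>^2 / <u_j, u_j>.
Coefficients: <v, e_1> = -1/sqrt(3), <v, e_2> = -16/sqrt(42).
Square and sum: Σ |<v, e_j>|^2 = 45/7.
Compute ||v||^2 = v·v = 9.
Deficit = 9 − 45/7 = 18/7 ≥ 0, confirming Bessel's inequality. (The deficit equals ||v − Σ <v,e_j> e_j||^2, the squared distance from v to span{e_j}.)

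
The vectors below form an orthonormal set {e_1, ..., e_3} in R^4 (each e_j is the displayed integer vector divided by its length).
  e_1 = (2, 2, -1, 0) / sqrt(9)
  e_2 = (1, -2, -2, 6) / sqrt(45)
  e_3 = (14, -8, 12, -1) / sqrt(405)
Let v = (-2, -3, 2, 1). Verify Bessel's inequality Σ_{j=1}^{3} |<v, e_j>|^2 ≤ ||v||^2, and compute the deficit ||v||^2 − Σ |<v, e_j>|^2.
Σ |<v, e_j>|^2 = 5*2**(191/314)*3**(231/628)*5**(285/628)*7**(353/628)/4; ||v||^2 = 18; deficit = 25/81

Write each e_j = u_j / sqrt(<u_j, u_j>) where u_j is the displayed integer vector. Then <v, e_j> = <v, u_j> / sqrt(<u_j, u_j>), so |<v, e_j>|^2 = <v, u_j>^2 / <u_j, u_j>.
Coefficients: <v, e_1> = -12/sqrt(9), <v, e_2> = 6/sqrt(45), <v, e_3> = 19/sqrt(405).
Square and sum: Σ |<v, e_j>|^2 = 5*2**(191/314)*3**(231/628)*5**(285/628)*7**(353/628)/4.
Compute ||v||^2 = v·v = 18.
Deficit = 18 − 5*2**(191/314)*3**(231/628)*5**(285/628)*7**(353/628)/4 = 25/81 ≥ 0, confirming Bessel's inequality. (The deficit equals ||v − Σ <v,e_j> e_j||^2, the squared distance from v to span{e_j}.)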